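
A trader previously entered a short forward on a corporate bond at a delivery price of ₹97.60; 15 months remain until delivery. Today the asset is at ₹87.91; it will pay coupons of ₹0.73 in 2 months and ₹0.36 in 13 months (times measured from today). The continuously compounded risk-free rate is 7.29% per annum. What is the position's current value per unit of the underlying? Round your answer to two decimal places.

₹2.24

PV(remaining coupons) I = 0.73·e^(−0.0729·2/12) + 0.36·e^(−0.0729·13/12) = 1.0538
Current forward F = (S − I)·e^(rT) = (87.91 − 1.0538)·e^(0.0729·15/12) = 86.8562 × 1.095406 = 95.1428
Value (long) = (F − K)·e^(−rT) = (95.1428 − 97.60) × 0.912904 = -2.2432
Short position value = −(long value) = ₹2.24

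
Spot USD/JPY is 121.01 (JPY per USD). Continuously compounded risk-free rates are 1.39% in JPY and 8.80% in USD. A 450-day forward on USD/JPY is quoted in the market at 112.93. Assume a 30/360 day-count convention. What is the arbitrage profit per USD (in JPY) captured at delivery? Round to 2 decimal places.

Fair forward: F* = S·e^(carry·T), with carry = (r_JPY − r_USD) = 0.0139 − 0.0880 = -0.0741
F* = 121.01 · e^(-0.0741 × 450/360) = 121.01 · e^-0.092625 = 121.01 × 0.911535 = 110.3049
Market 112.93 > fair 110.3049: forward overpriced → cash-and-carry (buy spot, short the forward).
At maturity, profit = |F_mkt − F*| = |112.93 − 110.3049| = 2.63 per USD (in JPY)

2.63 per USD (in JPY)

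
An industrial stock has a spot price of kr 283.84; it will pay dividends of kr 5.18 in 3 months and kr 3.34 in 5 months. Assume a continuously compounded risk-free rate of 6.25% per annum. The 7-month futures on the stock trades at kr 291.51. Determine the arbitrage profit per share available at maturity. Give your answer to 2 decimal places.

kr 5.79 per share

PV(dividends) I = 5.18·e^(−0.0625·3/12) + 3.34·e^(−0.0625·5/12) = 8.3538
Fair futures F* = (S − I)·e^(rT) = (283.84 − 8.3538)·e^0.036458 = 275.4862 × 1.037131 = 285.7153
Market kr 291.51 > fair 285.7153: forward overpriced → cash-and-carry (borrow at r, buy the stock and collect the dividends, short the forward).
Profit at T = |F_mkt − F*| = |291.51 − 285.7153| = kr 5.79 per share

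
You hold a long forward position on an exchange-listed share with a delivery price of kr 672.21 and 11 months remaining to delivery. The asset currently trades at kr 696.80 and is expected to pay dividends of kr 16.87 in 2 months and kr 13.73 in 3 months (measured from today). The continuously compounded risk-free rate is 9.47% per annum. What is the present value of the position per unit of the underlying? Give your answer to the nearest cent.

kr 50.47

PV(remaining dividends) I = 16.87·e^(−0.0947·2/12) + 13.73·e^(−0.0947·3/12) = 30.0146
Current forward F = (S − I)·e^(rT) = (696.80 − 30.0146)·e^(0.0947·11/12) = 666.7854 × 1.090688 = 727.2548
Value (long) = (F − K)·e^(−rT) = (727.2548 − 672.21) × 0.916853 = 50.4680
Value = kr 50.47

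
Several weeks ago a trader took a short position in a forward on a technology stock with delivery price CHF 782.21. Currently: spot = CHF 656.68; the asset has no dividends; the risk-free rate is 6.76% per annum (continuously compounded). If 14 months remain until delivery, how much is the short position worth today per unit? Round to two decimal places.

Current fair forward for the remaining 14 months: F = S·e^(r·T), r = 0.0676
F = 656.68 · e^(0.0676 × 14/12) = 656.68 × 1.082060 = 710.5672
Value of long forward = (F − K)·e^(−rT) = (710.5672 − 782.21) · e^(−0.0676·14/12)
= -71.6428 × 0.924163 = -66.21
Short position value = −(long value) = CHF 66.21

CHF 66.21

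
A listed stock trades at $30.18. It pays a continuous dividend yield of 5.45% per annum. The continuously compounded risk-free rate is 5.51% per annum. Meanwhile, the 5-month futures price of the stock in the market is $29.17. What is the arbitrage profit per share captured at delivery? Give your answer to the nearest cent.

$1.02 per share

Fair futures: F* = S·e^(carry·T), with carry = (r − q) = 0.0551 − 0.0545 = 0.0006
F* = 30.18 · e^(0.0006 × 5/12) = 30.18 · e^0.000250 = 30.18 × 1.000250 = $30.1875
Market $29.17 < fair $30.1875: forward underpriced → reverse cash-and-carry (short spot, go long the forward).
At maturity, profit = |F_mkt − F*| = |29.17 − 30.1875| = $1.02 per share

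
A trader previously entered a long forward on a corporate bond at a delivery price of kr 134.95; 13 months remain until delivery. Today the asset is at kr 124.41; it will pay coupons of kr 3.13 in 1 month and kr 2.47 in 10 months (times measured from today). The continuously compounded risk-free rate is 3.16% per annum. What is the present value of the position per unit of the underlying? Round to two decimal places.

PV(remaining coupons) I = 3.13·e^(−0.0316·1/12) + 2.47·e^(−0.0316·10/12) = 5.5276
Current forward F = (S − I)·e^(rT) = (124.41 − 5.5276)·e^(0.0316·13/12) = 118.8824 × 1.034826 = 123.0226
Value (long) = (F − K)·e^(−rT) = (123.0226 − 134.95) × 0.966346 = -11.5260
Value = -kr 11.53

-kr 11.53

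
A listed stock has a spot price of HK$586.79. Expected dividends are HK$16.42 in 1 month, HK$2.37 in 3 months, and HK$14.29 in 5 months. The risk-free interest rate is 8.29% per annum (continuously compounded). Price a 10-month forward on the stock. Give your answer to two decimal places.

PV(dividends) I = 16.42·e^(−0.0829·1/12) + 2.37·e^(−0.0829·3/12) + 14.29·e^(−0.0829·5/12)
I = 16.3070 + 2.3214 + 13.8048 = 32.4332
F = (S − I)·e^(rT) = (586.79 − 32.4332) · e^(0.0829·10/12)
= 554.3568 · e^0.069083 = 554.3568 × 1.071525 = HK$594.01

HK$594.01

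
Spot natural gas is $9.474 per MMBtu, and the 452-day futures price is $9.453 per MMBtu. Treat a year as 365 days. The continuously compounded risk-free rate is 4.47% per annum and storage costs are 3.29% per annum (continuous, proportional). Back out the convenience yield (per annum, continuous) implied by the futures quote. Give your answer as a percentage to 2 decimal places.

F = S·e^((r+u−y)T) ⇒ (r+u−y) = ln(F/S)/T
ln(9.453/9.474) = -0.002219; /T ⇒ -0.001792
y = r + u − ln(F/S)/T = 0.0447 + 0.0329 + 0.001792 = 0.079392
y = 7.94%

7.94%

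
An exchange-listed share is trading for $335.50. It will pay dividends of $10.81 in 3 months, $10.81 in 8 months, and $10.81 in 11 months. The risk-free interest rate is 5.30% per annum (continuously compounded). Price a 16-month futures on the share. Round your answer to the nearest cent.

PV(dividends) I = 10.81·e^(−0.0530·3/12) + 10.81·e^(−0.0530·8/12) + 10.81·e^(−0.0530·11/12)
I = 10.6677 + 10.4347 + 10.2974 = 31.3998
F = (S − I)·e^(rT) = (335.50 − 31.3998) · e^(0.0530·16/12)
= 304.1002 · e^0.070667 = 304.1002 × 1.073224 = $326.37

$326.37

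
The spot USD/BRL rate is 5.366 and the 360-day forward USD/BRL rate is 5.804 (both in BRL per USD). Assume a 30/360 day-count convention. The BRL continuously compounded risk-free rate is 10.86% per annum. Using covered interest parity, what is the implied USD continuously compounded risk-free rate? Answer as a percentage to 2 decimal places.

F = S·e^((r_BRL − r_USD)T) ⇒ r_USD = r_BRL − ln(F/S)/T
ln(5.804/5.366) = 0.078465; /(360/360) = 0.078465
r_USD = 0.1086 − 0.078465 = 0.030135
r_USD = 3.01%

3.01%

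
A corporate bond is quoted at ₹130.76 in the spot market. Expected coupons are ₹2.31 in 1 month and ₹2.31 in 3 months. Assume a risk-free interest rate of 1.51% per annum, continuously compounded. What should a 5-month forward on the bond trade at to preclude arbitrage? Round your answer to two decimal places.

PV(coupons) I = 2.31·e^(−0.0151·1/12) + 2.31·e^(−0.0151·3/12)
I = 2.3071 + 2.3013 = 4.6084
F = (S − I)·e^(rT) = (130.76 − 4.6084) · e^(0.0151·5/12)
= 126.1516 · e^0.006292 = 126.1516 × 1.006312 = ₹126.95

₹126.95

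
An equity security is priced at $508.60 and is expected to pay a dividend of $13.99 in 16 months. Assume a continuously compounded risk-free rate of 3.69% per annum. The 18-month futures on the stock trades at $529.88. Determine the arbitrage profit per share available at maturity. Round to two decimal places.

$6.41 per share

PV(dividends) I = 13.99·e^(−0.0369·16/12) = 13.3184
Fair futures F* = (S − I)·e^(rT) = (508.60 − 13.3184)·e^0.055350 = 495.2816 × 1.056910 = 523.4681
Market $529.88 > fair 523.4681: forward overpriced → cash-and-carry (borrow at r, buy the stock and collect the dividends, short the forward).
Profit at T = |F_mkt − F*| = |529.88 − 523.4681| = $6.41 per share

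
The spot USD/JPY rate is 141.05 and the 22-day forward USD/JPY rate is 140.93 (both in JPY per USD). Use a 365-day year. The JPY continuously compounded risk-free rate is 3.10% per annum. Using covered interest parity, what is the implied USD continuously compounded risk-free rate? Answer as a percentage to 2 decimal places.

F = S·e^((r_JPY − r_USD)T) ⇒ r_USD = r_JPY − ln(F/S)/T
ln(140.93/141.05) = -0.000851; /(22/365) = -0.014119
r_USD = 0.0310 + 0.014119 = 0.045119
r_USD = 4.51%

4.51%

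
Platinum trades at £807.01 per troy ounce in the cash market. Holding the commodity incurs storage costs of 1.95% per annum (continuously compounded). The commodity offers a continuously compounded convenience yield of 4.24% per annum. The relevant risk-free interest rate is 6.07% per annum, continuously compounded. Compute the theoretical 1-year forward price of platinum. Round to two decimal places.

Net carry = r + u − y = 0.0607 + 0.0195 − 0.0424 = 0.0378
F = S·e^((r+u−y)T) = 807.01 · e^(0.0378 × 1) = 807.01 · e^0.037800
= 807.01 × 1.038524 = £838.10 per troy ounce

£838.10 per troy ounce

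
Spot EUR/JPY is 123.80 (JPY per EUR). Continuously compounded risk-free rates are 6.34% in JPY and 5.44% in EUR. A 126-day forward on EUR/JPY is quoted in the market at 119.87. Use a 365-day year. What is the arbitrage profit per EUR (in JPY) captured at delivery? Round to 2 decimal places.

4.32 per EUR (in JPY)

Fair forward: F* = S·e^(carry·T), with carry = (r_JPY − r_EUR) = 0.0634 − 0.0544 = 0.0090
F* = 123.80 · e^(0.0090 × 126/365) = 123.80 · e^0.003107 = 123.80 × 1.003112 = 124.1853
Market 119.87 < fair 124.1853: forward underpriced → reverse cash-and-carry (short spot, go long the forward).
At maturity, profit = |F_mkt − F*| = |119.87 − 124.1853| = 4.32 per EUR (in JPY)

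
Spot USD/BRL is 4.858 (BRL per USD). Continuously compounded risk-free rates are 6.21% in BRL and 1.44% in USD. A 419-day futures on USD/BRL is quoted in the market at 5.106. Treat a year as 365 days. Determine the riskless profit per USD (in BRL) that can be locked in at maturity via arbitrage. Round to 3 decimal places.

0.025 per USD (in BRL)

Fair futures: F* = S·e^(carry·T), with carry = (r_BRL − r_USD) = 0.0621 − 0.0144 = 0.0477
F* = 4.858 · e^(0.0477 × 419/365) = 4.858 · e^0.054757 = 4.858 × 1.056284 = 5.1314
Market 5.106 < fair 5.1314: forward underpriced → reverse cash-and-carry (short spot, go long the forward).
At maturity, profit = |F_mkt − F*| = |5.106 − 5.1314| = 0.025 per USD (in BRL)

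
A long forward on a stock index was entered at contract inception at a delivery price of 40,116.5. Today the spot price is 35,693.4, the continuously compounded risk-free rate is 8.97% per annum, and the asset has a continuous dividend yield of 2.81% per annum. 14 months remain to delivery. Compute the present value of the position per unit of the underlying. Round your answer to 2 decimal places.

Current fair forward for the remaining 14 months: F = S·e^((r − q)·T), (r − q) = 0.0897 − 0.0281 = 0.0616
F = 35693.4 · e^(0.0616 × 14/12) = 35693.4 × 1.07451207 = 38352.9891
Value of long forward = (F − K)·e^(−rT) = (38352.9891 − 40116.5) · e^(−0.0897·14/12)
= -1763.5109 × 0.90063969 = -1588.29

-1588.29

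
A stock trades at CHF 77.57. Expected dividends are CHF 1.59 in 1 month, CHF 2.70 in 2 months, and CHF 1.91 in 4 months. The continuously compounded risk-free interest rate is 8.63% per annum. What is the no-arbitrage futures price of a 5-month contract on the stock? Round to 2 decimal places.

CHF 74.09

PV(dividends) I = 1.59·e^(−0.0863·1/12) + 2.70·e^(−0.0863·2/12) + 1.91·e^(−0.0863·4/12)
I = 1.5786 + 2.6614 + 1.8558 = 6.0958
F = (S − I)·e^(rT) = (77.57 − 6.0958) · e^(0.0863·5/12)
= 71.4742 · e^0.035958 = 71.4742 × 1.036612 = CHF 74.09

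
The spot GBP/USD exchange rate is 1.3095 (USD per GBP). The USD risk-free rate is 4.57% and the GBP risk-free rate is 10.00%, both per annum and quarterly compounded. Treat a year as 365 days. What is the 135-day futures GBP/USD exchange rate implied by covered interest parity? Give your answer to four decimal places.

1.2839

By covered interest parity, F = S · (1+r_USD/4)^(4T) / (1+r_GBP/4)^(4T)
= 1.3095 × 1.016949 / 1.037207 = 1.3095 × 0.980469
F = 1.2839 USD per GBP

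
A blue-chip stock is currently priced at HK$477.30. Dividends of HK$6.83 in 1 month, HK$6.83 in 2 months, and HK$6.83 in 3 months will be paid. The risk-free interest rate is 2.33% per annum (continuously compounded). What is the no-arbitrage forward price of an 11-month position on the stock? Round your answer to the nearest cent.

PV(dividends) I = 6.83·e^(−0.0233·1/12) + 6.83·e^(−0.0233·2/12) + 6.83·e^(−0.0233·3/12)
I = 6.8168 + 6.8035 + 6.7903 = 20.4106
F = (S − I)·e^(rT) = (477.30 − 20.4106) · e^(0.0233·11/12)
= 456.8894 · e^0.021358 = 456.8894 × 1.021588 = HK$466.75

HK$466.75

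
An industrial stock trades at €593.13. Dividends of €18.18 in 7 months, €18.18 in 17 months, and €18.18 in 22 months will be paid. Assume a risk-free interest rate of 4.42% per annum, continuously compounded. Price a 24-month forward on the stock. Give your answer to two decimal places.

€591.63

PV(dividends) I = 18.18·e^(−0.0442·7/12) + 18.18·e^(−0.0442·17/12) + 18.18·e^(−0.0442·22/12)
I = 17.7173 + 17.0765 + 16.7649 = 51.5587
F = (S − I)·e^(rT) = (593.13 − 51.5587) · e^(0.0442·24/12)
= 541.5713 · e^0.088400 = 541.5713 × 1.092425 = €591.63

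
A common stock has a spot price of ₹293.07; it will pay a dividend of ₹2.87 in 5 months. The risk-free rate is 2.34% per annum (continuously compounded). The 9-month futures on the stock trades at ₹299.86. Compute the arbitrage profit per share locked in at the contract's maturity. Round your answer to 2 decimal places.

₹4.49 per share

PV(dividends) I = 2.87·e^(−0.0234·5/12) = 2.8422
Fair futures F* = (S − I)·e^(rT) = (293.07 − 2.8422)·e^0.017550 = 290.2278 × 1.017705 = 295.3663
Market ₹299.86 > fair 295.3663: forward overpriced → cash-and-carry (borrow at r, buy the stock and collect the dividends, short the forward).
Profit at T = |F_mkt − F*| = |299.86 − 295.3663| = ₹4.49 per share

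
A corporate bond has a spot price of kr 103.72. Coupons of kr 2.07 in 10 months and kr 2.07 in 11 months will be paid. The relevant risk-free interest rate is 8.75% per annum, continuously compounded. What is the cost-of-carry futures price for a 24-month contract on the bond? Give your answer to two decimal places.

PV(coupons) I = 2.07·e^(−0.0875·10/12) + 2.07·e^(−0.0875·11/12)
I = 1.9244 + 1.9105 = 3.8349
F = (S − I)·e^(rT) = (103.72 − 3.8349) · e^(0.0875·24/12)
= 99.8851 · e^0.175000 = 99.8851 × 1.191246 = kr 118.99

kr 118.99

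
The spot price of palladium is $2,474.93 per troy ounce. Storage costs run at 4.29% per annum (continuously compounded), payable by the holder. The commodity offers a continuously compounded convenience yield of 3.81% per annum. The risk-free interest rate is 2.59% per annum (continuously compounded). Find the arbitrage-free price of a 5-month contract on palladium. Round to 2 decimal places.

$2,506.79 per troy ounce

Net carry = r + u − y = 0.0259 + 0.0429 − 0.0381 = 0.0307
F = S·e^((r+u−y)T) = 2474.93 · e^(0.0307 × 5/12) = 2474.93 · e^0.01279167
= 2474.93 × 1.01287383 = $2,506.79 per troy ounce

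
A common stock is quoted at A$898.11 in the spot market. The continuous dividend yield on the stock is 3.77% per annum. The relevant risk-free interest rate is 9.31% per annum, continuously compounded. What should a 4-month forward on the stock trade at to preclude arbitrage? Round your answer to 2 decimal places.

F = S·e^((r − q)T) = 898.11 · e^((0.0931 − 0.0377) × 4/12)
= 898.11 · e^0.018467 = 898.11 × 1.018639
F = A$914.85

A$914.85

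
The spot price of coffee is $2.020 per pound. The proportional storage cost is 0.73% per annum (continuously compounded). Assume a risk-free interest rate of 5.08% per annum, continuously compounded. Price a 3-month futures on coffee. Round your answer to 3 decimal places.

Net carry = r + u − y = 0.0508 + 0.0073 − 0.0000 = 0.0581
F = S·e^((r+u−y)T) = 2.020 · e^(0.0581 × 3/12) = 2.020 · e^0.014525
= 2.020 × 1.014631 = $2.050 per pound

$2.050 per pound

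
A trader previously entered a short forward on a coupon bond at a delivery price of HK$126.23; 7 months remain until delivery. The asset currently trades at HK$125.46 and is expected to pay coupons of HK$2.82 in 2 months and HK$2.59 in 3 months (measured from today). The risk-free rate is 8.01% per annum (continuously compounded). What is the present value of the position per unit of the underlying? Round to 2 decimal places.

HK$0.33

PV(remaining coupons) I = 2.82·e^(−0.0801·2/12) + 2.59·e^(−0.0801·3/12) = 5.3213
Current forward F = (S − I)·e^(rT) = (125.46 − 5.3213)·e^(0.0801·7/12) = 120.1387 × 1.047834 = 125.8854
Value (long) = (F − K)·e^(−rT) = (125.8854 − 126.23) × 0.954350 = -0.3289
Short position value = −(long value) = HK$0.33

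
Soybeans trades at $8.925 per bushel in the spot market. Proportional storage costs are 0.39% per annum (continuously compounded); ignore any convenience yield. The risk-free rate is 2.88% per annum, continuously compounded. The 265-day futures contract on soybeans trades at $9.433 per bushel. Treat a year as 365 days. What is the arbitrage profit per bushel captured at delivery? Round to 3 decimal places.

$0.294 per bushel

Fair futures: F* = S·e^(carry·T), with carry = (r + u) = 0.0288 + 0.0039 = 0.0327
F* = 8.925 · e^(0.0327 × 265/365) = 8.925 · e^0.023741 = 8.925 × 1.024025 = $9.1394
Market $9.433 > fair $9.1394: forward overpriced → cash-and-carry (buy spot, short the forward).
At maturity, profit = |F_mkt − F*| = |9.433 − 9.1394| = $0.294 per bushel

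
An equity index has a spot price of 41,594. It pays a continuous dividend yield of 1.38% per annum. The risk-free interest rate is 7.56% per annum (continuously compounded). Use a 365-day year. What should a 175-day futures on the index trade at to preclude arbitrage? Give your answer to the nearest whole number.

42,845

F = S·e^((r − q)T) = 41594 · e^((0.0756 − 0.0138) × 175/365)
= 41594 · e^0.029630 = 41594 × 1.030073
F = 42,845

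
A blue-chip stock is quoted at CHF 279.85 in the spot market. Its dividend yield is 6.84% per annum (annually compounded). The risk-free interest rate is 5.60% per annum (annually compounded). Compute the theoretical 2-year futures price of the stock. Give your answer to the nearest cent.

CHF 273.39

F = S · (1+r)^T / (1+q)^T
= 279.85 × 1.115136 / 1.141479 = 279.85 × 0.976922
F = CHF 273.39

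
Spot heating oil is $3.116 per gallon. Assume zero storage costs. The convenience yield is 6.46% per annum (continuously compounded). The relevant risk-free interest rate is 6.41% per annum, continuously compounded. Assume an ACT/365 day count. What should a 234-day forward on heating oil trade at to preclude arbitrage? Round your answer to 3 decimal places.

Net carry = r + u − y = 0.0641 + 0.0000 − 0.0646 = -0.0005
F = S·e^((r+u−y)T) = 3.116 · e^(-0.0005 × 234/365) = 3.116 · e^-0.000321
= 3.116 × 0.999679 = $3.115 per gallon

$3.115 per gallon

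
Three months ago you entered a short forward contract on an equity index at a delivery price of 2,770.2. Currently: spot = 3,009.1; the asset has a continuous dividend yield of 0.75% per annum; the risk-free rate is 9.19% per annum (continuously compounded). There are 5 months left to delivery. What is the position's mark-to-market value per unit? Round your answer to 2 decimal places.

Current fair forward for the remaining 5 months: F = S·e^((r − q)·T), (r − q) = 0.0919 − 0.0075 = 0.0844
F = 3009.1 · e^(0.0844 × 5/12) = 3009.1 × 1.03579233 = 3116.8027
Value of long forward = (F − K)·e^(−rT) = (3116.8027 − 2770.2) · e^(−0.0919·5/12)
= 346.6027 × 0.96243219 = 333.58
Short position value = −(long value) = -333.58

-333.58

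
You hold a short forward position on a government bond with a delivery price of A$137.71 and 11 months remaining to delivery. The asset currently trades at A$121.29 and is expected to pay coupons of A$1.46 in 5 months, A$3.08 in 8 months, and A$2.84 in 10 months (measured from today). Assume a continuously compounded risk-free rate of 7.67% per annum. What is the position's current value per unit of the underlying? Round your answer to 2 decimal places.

A$14.08

PV(remaining coupons) I = 1.46·e^(−0.0767·5/12) + 3.08·e^(−0.0767·8/12) + 2.84·e^(−0.0767·10/12) = 7.0047
Current forward F = (S − I)·e^(rT) = (121.29 − 7.0047)·e^(0.0767·11/12) = 114.2853 × 1.072839 = 122.6097
Value (long) = (F − K)·e^(−rT) = (122.6097 − 137.71) × 0.932106 = -14.0751
Short position value = −(long value) = A$14.08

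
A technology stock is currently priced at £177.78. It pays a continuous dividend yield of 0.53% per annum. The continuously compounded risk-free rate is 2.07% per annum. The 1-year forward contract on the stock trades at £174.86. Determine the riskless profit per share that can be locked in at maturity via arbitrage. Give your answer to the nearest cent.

Fair forward: F* = S·e^(carry·T), with carry = (r − q) = 0.0207 − 0.0053 = 0.0154
F* = 177.78 · e^(0.0154 × 1) = 177.78 · e^0.015400 = 177.78 × 1.015519 = £180.5390
Market £174.86 < fair £180.5390: forward underpriced → reverse cash-and-carry (short spot, go long the forward).
At maturity, profit = |F_mkt − F*| = |174.86 − 180.5390| = £5.68 per share

£5.68 per share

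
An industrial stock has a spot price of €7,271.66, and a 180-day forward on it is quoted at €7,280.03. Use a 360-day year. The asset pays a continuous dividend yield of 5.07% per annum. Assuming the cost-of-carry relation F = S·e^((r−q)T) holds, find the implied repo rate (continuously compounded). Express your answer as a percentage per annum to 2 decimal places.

5.30%

From F = S·e^((r−q)T): (r − q) = ln(F/S)/T
ln(7280.03/7271.66) = ln(1.001151) = 0.001150
(r − q) = 0.001150 / (180/360) = 0.002300
r = ln(F/S)/T + q = 0.002300 + 0.0507 = 0.053000
r = 5.30%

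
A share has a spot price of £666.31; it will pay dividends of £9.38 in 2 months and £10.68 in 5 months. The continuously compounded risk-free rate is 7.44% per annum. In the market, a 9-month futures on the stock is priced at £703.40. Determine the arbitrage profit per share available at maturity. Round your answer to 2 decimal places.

PV(dividends) I = 9.38·e^(−0.0744·2/12) + 10.68·e^(−0.0744·5/12) = 19.6184
Fair futures F* = (S − I)·e^(rT) = (666.31 − 19.6184)·e^0.055800 = 646.6916 × 1.057386 = 683.8026
Market £703.40 > fair 683.8026: forward overpriced → cash-and-carry (borrow at r, buy the stock and collect the dividends, short the forward).
Profit at T = |F_mkt − F*| = |703.40 − 683.8026| = £19.60 per share

£19.60 per share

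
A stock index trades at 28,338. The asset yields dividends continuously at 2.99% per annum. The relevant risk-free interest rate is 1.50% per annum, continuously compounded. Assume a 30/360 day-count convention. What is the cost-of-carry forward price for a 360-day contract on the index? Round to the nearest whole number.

F = S·e^((r − q)T) = 28338 · e^((0.0150 − 0.0299) × 360/360)
= 28338 · e^-0.014900 = 28338 × 0.985210
F = 27,919

27,919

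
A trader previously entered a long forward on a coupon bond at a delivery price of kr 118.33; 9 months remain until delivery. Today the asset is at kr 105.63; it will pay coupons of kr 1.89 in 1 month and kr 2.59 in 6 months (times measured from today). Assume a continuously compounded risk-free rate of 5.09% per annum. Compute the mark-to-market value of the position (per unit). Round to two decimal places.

-kr 12.67

PV(remaining coupons) I = 1.89·e^(−0.0509·1/12) + 2.59·e^(−0.0509·6/12) = 4.4069
Current forward F = (S − I)·e^(rT) = (105.63 − 4.4069)·e^(0.0509·9/12) = 101.2231 × 1.038913 = 105.1620
Value (long) = (F − K)·e^(−rT) = (105.1620 − 118.33) × 0.962544 = -12.6748
Value = -kr 12.67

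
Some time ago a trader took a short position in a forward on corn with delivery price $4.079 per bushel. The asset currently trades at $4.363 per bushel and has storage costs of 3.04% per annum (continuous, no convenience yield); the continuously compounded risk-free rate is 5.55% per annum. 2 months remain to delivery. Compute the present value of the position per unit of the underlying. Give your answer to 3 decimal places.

Current fair forward for the remaining 2 months: F = S·e^((r + u)·T), (r + u) = 0.0555 + 0.0304 = 0.0859
F = 4.363 · e^(0.0859 × 2/12) = 4.363 × 1.014420 = 4.4259
Value of long forward = (F − K)·e^(−rT) = (4.4259 − 4.079) · e^(−0.0555·2/12)
= 0.3469 × 0.990793 = 0.344
Short position value = −(long value) = -$0.344

-$0.344 per bushel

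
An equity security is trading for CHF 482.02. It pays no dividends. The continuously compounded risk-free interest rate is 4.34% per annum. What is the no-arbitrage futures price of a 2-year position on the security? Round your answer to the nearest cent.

F = S·e^(rT) = 482.02 · e^(0.0434 × 2)
= 482.02 · e^0.086800 = 482.02 × 1.090679
F = CHF 525.73

CHF 525.73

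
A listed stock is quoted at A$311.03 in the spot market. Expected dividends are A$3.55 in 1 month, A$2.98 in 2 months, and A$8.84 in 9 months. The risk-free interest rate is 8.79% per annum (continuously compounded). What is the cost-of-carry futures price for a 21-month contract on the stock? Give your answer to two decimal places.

PV(dividends) I = 3.55·e^(−0.0879·1/12) + 2.98·e^(−0.0879·2/12) + 8.84·e^(−0.0879·9/12)
I = 3.5241 + 2.9367 + 8.2760 = 14.7368
F = (S − I)·e^(rT) = (311.03 − 14.7368) · e^(0.0879·21/12)
= 296.2932 · e^0.153825 = 296.2932 × 1.166287 = A$345.56

A$345.56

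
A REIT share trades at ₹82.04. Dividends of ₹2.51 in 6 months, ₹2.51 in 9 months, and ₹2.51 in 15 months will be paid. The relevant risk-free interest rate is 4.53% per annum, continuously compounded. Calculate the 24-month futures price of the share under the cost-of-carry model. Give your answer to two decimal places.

₹81.88

PV(dividends) I = 2.51·e^(−0.0453·6/12) + 2.51·e^(−0.0453·9/12) + 2.51·e^(−0.0453·15/12)
I = 2.4538 + 2.4262 + 2.3718 = 7.2518
F = (S − I)·e^(rT) = (82.04 − 7.2518) · e^(0.0453·24/12)
= 74.7882 · e^0.090600 = 74.7882 × 1.094831 = ₹81.88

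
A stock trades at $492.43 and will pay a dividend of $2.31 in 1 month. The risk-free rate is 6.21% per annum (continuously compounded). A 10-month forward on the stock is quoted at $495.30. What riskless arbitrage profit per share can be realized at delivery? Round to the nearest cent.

PV(dividends) I = 2.31·e^(−0.0621·1/12) = 2.2981
Fair forward F* = (S − I)·e^(rT) = (492.43 − 2.2981)·e^0.051750 = 490.1319 × 1.053112 = 516.1638
Market $495.30 < fair 516.1638: forward underpriced → reverse cash-and-carry (short the stock, invest proceeds at r, pay the dividends, go long the forward).
Profit at T = |F_mkt − F*| = |495.30 − 516.1638| = $20.86 per share

$20.86 per share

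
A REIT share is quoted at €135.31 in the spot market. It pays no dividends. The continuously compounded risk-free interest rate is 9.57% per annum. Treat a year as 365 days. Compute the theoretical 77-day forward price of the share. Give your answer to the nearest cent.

F = S·e^(rT) = 135.31 · e^(0.0957 × 77/365)
= 135.31 · e^0.020189 = 135.31 × 1.020394
F = €138.07

€138.07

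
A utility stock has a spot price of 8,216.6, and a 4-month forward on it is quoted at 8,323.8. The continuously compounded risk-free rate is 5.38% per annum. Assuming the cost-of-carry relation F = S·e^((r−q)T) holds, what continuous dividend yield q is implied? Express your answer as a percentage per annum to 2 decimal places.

1.49%

From F = S·e^((r−q)T): (r − q) = ln(F/S)/T
ln(8323.8/8216.6) = ln(1.013047) = 0.012963
(r − q) = 0.012963 / (4/12) = 0.038889
q = r − ln(F/S)/T = 0.0538 − 0.038889 = 0.014911
q = 1.49%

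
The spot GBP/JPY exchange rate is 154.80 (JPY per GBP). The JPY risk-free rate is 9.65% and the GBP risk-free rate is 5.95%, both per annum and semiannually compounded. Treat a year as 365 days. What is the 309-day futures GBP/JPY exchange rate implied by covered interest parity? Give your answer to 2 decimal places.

159.54

By covered interest parity, F = S · (1+r_JPY/2)^(2T) / (1+r_GBP/2)^(2T)
= 154.80 × 1.083054 / 1.050889 = 154.80 × 1.030607
F = 159.54 JPY per GBP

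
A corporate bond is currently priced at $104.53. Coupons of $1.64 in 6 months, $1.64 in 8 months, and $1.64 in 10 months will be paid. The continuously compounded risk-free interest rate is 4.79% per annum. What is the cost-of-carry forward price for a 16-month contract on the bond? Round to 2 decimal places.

PV(coupons) I = 1.64·e^(−0.0479·6/12) + 1.64·e^(−0.0479·8/12) + 1.64·e^(−0.0479·10/12)
I = 1.6012 + 1.5885 + 1.5758 = 4.7655
F = (S − I)·e^(rT) = (104.53 − 4.7655) · e^(0.0479·16/12)
= 99.7645 · e^0.063867 = 99.7645 × 1.065951 = $106.34

$106.34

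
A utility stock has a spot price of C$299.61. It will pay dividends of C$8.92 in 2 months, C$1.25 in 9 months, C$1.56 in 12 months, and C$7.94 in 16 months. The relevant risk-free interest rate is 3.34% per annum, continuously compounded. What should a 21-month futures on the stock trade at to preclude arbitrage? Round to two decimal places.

PV(dividends) I = 8.92·e^(−0.0334·2/12) + 1.25·e^(−0.0334·9/12) + 1.56·e^(−0.0334·12/12) + 7.94·e^(−0.0334·16/12)
I = 8.8705 + 1.2191 + 1.5088 + 7.5942 = 19.1926
F = (S − I)·e^(rT) = (299.61 − 19.1926) · e^(0.0334·21/12)
= 280.4174 · e^0.058450 = 280.4174 × 1.060192 = C$297.30

C$297.30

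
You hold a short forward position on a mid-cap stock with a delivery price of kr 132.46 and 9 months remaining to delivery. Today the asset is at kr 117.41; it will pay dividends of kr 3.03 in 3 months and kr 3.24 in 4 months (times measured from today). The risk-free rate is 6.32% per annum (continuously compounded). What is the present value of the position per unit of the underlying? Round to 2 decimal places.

kr 15.07

PV(remaining dividends) I = 3.03·e^(−0.0632·3/12) + 3.24·e^(−0.0632·4/12) = 6.1550
Current forward F = (S − I)·e^(rT) = (117.41 − 6.1550)·e^(0.0632·9/12) = 111.2550 × 1.048541 = 116.6554
Value (long) = (F − K)·e^(−rT) = (116.6554 − 132.46) × 0.953706 = -15.0729
Short position value = −(long value) = kr 15.07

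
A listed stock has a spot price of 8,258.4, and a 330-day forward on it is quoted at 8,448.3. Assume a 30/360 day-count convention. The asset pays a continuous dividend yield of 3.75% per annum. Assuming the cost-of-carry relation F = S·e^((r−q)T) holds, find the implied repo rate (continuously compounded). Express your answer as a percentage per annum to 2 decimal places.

6.23%

From F = S·e^((r−q)T): (r − q) = ln(F/S)/T
ln(8448.3/8258.4) = ln(1.022995) = 0.022735
(r − q) = 0.022735 / (330/360) = 0.024802
r = ln(F/S)/T + q = 0.024802 + 0.0375 = 0.062302
r = 6.23%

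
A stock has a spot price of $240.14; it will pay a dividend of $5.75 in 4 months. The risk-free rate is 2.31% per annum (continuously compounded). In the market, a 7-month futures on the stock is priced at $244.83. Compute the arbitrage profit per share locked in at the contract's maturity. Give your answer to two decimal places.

PV(dividends) I = 5.75·e^(−0.0231·4/12) = 5.7059
Fair futures F* = (S − I)·e^(rT) = (240.14 − 5.7059)·e^0.013475 = 234.4341 × 1.013566 = 237.6144
Market $244.83 > fair 237.6144: forward overpriced → cash-and-carry (borrow at r, buy the stock and collect the dividends, short the forward).
Profit at T = |F_mkt − F*| = |244.83 − 237.6144| = $7.22 per share

$7.22 per share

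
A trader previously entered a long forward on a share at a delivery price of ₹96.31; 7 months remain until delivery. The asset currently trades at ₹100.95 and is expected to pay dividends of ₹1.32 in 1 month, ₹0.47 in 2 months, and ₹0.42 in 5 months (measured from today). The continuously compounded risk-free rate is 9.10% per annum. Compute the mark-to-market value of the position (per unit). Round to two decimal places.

PV(remaining dividends) I = 1.32·e^(−0.0910·1/12) + 0.47·e^(−0.0910·2/12) + 0.42·e^(−0.0910·5/12) = 2.1773
Current forward F = (S − I)·e^(rT) = (100.95 − 2.1773)·e^(0.0910·7/12) = 98.7727 × 1.054518 = 104.1576
Value (long) = (F − K)·e^(−rT) = (104.1576 − 96.31) × 0.948301 = 7.4419
Value = ₹7.44

₹7.44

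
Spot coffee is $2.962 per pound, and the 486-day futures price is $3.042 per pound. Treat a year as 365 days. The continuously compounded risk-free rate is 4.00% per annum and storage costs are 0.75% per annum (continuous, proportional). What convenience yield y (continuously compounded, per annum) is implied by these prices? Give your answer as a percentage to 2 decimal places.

F = S·e^((r+u−y)T) ⇒ (r+u−y) = ln(F/S)/T
ln(3.042/2.962) = 0.026650; /T ⇒ 0.020015
y = r + u − ln(F/S)/T = 0.0400 + 0.0075 − 0.020015 = 0.027485
y = 2.75%

2.75%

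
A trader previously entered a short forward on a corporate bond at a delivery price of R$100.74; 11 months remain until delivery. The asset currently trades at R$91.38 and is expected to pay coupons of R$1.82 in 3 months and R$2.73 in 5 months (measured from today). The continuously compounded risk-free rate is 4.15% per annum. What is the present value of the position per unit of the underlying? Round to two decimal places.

PV(remaining coupons) I = 1.82·e^(−0.0415·3/12) + 2.73·e^(−0.0415·5/12) = 4.4844
Current forward F = (S − I)·e^(rT) = (91.38 − 4.4844)·e^(0.0415·11/12) = 86.8956 × 1.038775 = 90.2650
Value (long) = (F − K)·e^(−rT) = (90.2650 − 100.74) × 0.962673 = -10.0840
Short position value = −(long value) = R$10.08

R$10.08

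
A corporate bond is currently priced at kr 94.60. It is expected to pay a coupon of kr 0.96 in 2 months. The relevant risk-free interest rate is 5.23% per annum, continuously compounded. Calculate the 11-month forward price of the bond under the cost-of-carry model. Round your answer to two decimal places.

PV(coupons) I = 0.96·e^(−0.0523·2/12)
I = 0.9517
F = (S − I)·e^(rT) = (94.60 − 0.9517) · e^(0.0523·11/12)
= 93.6483 · e^0.047942 = 93.6483 × 1.049110 = kr 98.25

kr 98.25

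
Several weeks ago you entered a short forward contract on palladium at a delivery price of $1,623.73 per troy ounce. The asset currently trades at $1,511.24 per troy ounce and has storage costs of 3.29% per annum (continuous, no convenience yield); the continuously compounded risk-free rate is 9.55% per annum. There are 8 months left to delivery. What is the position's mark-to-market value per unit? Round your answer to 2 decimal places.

-$21.18 per troy ounce

Current fair forward for the remaining 8 months: F = S·e^((r + u)·T), (r + u) = 0.0955 + 0.0329 = 0.1284
F = 1511.24 · e^(0.1284 × 8/12) = 1511.24 × 1.08937049 = 1646.3003
Value of long forward = (F − K)·e^(−rT) = (1646.3003 − 1623.73) · e^(−0.0955·8/12)
= 22.5703 × 0.93831772 = 21.18
Short position value = −(long value) = -$21.18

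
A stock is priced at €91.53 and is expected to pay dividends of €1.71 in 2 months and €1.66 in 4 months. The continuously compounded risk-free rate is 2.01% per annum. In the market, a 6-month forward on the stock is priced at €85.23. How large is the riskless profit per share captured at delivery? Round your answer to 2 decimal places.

€3.84 per share

PV(dividends) I = 1.71·e^(−0.0201·2/12) + 1.66·e^(−0.0201·4/12) = 3.3532
Fair forward F* = (S − I)·e^(rT) = (91.53 − 3.3532)·e^0.010050 = 88.1768 × 1.010101 = 89.0675
Market €85.23 < fair 89.0675: forward underpriced → reverse cash-and-carry (short the stock, invest proceeds at r, pay the dividends, go long the forward).
Profit at T = |F_mkt − F*| = |85.23 − 89.0675| = €3.84 per share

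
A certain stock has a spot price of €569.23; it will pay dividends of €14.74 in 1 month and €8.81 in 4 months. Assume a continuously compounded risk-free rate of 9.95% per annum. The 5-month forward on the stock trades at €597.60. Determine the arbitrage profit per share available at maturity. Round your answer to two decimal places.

€28.40 per share

PV(dividends) I = 14.74·e^(−0.0995·1/12) + 8.81·e^(−0.0995·4/12) = 23.1409
Fair forward F* = (S − I)·e^(rT) = (569.23 − 23.1409)·e^0.041458 = 546.0891 × 1.042329 = 569.2045
Market €597.60 > fair 569.2045: forward overpriced → cash-and-carry (borrow at r, buy the stock and collect the dividends, short the forward).
Profit at T = |F_mkt − F*| = |597.60 − 569.2045| = €28.40 per share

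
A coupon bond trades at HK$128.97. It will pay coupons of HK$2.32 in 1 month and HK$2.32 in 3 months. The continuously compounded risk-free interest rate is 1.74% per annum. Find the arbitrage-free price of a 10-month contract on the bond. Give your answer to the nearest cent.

PV(coupons) I = 2.32·e^(−0.0174·1/12) + 2.32·e^(−0.0174·3/12)
I = 2.3166 + 2.3099 = 4.6265
F = (S − I)·e^(rT) = (128.97 − 4.6265) · e^(0.0174·10/12)
= 124.3435 · e^0.014500 = 124.3435 × 1.014606 = HK$126.16

HK$126.16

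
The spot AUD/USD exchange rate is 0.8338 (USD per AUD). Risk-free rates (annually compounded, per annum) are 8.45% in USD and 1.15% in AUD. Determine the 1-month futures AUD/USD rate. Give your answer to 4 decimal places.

0.8387

By covered interest parity, F = S · (1+r_USD)^T / (1+r_AUD)^T
= 0.8338 × 1.006783 / 1.000953 = 0.8338 × 1.005824
F = 0.8387 USD per AUD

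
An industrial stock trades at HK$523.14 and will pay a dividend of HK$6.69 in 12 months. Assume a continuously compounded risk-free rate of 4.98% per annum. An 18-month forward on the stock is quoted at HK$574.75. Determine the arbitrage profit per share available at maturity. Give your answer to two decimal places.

PV(dividends) I = 6.69·e^(−0.0498·12/12) = 6.3650
Fair forward F* = (S − I)·e^(rT) = (523.14 − 6.3650)·e^0.074700 = 516.7750 × 1.077561 = 556.8566
Market HK$574.75 > fair 556.8566: forward overpriced → cash-and-carry (borrow at r, buy the stock and collect the dividends, short the forward).
Profit at T = |F_mkt − F*| = |574.75 − 556.8566| = HK$17.89 per share

HK$17.89 per share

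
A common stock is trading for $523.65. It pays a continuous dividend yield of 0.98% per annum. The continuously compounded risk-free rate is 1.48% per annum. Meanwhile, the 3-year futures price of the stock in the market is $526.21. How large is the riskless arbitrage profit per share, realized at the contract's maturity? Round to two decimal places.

Fair futures: F* = S·e^(carry·T), with carry = (r − q) = 0.0148 − 0.0098 = 0.0050
F* = 523.65 · e^(0.0050 × 3) = 523.65 · e^0.015000 = 523.65 × 1.015113 = $531.5639
Market $526.21 < fair $531.5639: forward underpriced → reverse cash-and-carry (short spot, go long the forward).
At maturity, profit = |F_mkt − F*| = |526.21 − 531.5639| = $5.35 per share

$5.35 per share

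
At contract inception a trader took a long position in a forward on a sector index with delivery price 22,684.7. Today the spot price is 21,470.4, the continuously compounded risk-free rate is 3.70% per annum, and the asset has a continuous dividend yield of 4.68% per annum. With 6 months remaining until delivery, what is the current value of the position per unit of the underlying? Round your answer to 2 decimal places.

-1295.07

Current fair forward for the remaining 6 months: F = S·e^((r − q)·T), (r − q) = 0.0370 − 0.0468 = -0.0098
F = 21470.4 · e^(-0.0098 × 6/12) = 21470.4 × 0.99511199 = 21365.4525
Value of long forward = (F − K)·e^(−rT) = (21365.4525 − 22684.7) · e^(−0.0370·6/12)
= -1319.2475 × 0.98167007 = -1295.07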